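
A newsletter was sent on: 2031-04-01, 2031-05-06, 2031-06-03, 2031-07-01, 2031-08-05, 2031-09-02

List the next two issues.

These are Tuesdays at 28- or 35-day spacing (35, 28, 28, 35, 28).
The pattern: 1st Tuesday of the month.
1st Tuesday of October 2031: 2031-10-07.
1st Tuesday of November 2031: 2031-11-04.

2031-10-07, 2031-11-04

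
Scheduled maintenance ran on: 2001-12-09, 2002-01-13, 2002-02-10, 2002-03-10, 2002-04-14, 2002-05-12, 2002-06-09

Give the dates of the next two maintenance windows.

Gaps: 35, 28, 28, 35, 28, 28 days — a mix of 28 and 35. Every date is a Sunday.
Each is the 2nd Sunday of its month.
2nd Sunday of July 2002: 2002-07-14.
2nd Sunday of August 2002: 2002-08-11.

2002-07-14, 2002-08-11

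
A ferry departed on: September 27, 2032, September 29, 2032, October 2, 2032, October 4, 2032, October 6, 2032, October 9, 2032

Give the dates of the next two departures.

Gaps: 2, 3, 2, 2, 3 days — not constant, but cyclic with period 3.
The events fall on every Monday, Wednesday and Saturday.
The following Monday is October 11, 2032.
Next Wednesday: October 13, 2032.

October 11, 2032; October 13, 2032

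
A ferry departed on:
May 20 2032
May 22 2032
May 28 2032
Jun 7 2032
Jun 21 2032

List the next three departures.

Jul 9 2032, Jul 31 2032, Aug 26 2032

Intervals are 2, 6, 10, 14 days — an arithmetic progression with common difference 4.
Next gap: 18 days. Jun 21 2032 + 18 days = Jul 9 2032.
Next gap: 22 days. Jul 9 2032 + 22 days = Jul 31 2032.
Next gap: 26 days. Jul 31 2032 + 26 days = Aug 26 2032.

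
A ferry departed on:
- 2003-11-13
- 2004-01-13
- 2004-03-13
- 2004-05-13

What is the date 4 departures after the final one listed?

2005-01-13

Each date is the 13th; the gaps (61, 60, 61) track the month lengths.
The rule is the 13th of every 2 months.
July 2004: 2004-07-13.
September 2004: 2004-09-13.
November 2004: 2004-11-13.
Next: January 2005 → 2005-01-13.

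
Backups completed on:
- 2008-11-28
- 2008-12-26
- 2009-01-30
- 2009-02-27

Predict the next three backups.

These are Fridays with 28, 35, 28-day gaps.
Each is the final Friday of its month — 2009-01-30 is past the 28th, so '4th Friday' doesn't fit.
March 2009 ends with Friday 2009-03-27.
April 2009 ends with Friday 2009-04-24.
Last Friday of May 2009: 2009-05-29.

2009-03-27, 2009-04-24, 2009-05-29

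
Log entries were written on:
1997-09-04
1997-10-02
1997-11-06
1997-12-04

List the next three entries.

Gaps: 28, 35, 28 days — a mix of 28 and 35. Every date is a Thursday.
Each is the 1st Thursday of its month.
January 1998 — 1st Thursday is 1998-01-01.
1st Thursday of February 1998: 1998-02-05.
March 1998 — 1st Thursday is 1998-03-05.

1998-01-01, 1998-02-05, 1998-03-05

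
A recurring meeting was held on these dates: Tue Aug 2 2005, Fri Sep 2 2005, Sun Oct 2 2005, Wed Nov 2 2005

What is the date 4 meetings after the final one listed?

Gaps: 31, 30, 31 days — not constant. Every event is on the 2nd of the month.
Pattern: the 2nd of each month.
Next: December 2005 → Fri Dec 2 2005.
January 2006: Mon Jan 2 2006.
February 2006: Thu Feb 2 2006.
Next: March 2006 → Thu Mar 2 2006.

Thu Mar 2 2006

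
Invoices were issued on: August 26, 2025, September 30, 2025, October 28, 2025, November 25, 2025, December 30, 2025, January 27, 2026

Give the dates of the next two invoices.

February 24, 2026; March 31, 2026

All Tuesdays; the gaps (35, 28, 28, 35, 28) vary with month length.
This is the last Tuesday of each month.
Last Tuesday of February 2026: February 24, 2026.
March 2026 ends with Tuesday March 31, 2026.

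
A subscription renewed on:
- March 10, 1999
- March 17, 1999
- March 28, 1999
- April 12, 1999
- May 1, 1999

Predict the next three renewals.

Gaps: 7, 11, 15, 19 days — each gap is 4 larger than the previous one.
Next gap: 23 days. May 1, 1999 + 23 days = May 24, 1999.
Next gap: 27 days. May 24, 1999 + 27 days = June 20, 1999.
Next gap: 31 days. June 20, 1999 + 31 days = July 21, 1999.

May 24, 1999; June 20, 1999; July 21, 1999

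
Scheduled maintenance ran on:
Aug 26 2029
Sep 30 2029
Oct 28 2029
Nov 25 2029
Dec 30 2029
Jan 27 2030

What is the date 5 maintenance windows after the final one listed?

Jun 30 2030

These are Sundays with 35, 28, 28, 35, 28-day gaps.
Each is the final Sunday of its month — Sep 30 2029 is past the 28th, so '4th Sunday' doesn't fit.
Last Sunday of February 2030: Feb 24 2030.
March 2030 ends with Sunday Mar 31 2030.
April 2030 ends with Sunday Apr 28 2030.
Last Sunday of May 2030: May 26 2030.
Last Sunday of June 2030: Jun 30 2030.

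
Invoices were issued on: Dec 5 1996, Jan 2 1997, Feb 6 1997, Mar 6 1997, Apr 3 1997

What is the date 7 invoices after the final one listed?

Nov 6 1997

All dates are Thursdays, 28, 35, 28, 28 days apart.
Specifically, the 1st Thursday of each month.
1st Thursday of May 1997: May 1 1997.
1st Thursday of June 1997: Jun 5 1997.
1st Thursday of July 1997: Jul 3 1997.
1st Thursday of August 1997: Aug 7 1997.
September 1997 — 1st Thursday is Sep 4 1997.
October 1997 — 1st Thursday is Oct 2 1997.
1st Thursday of November 1997: Nov 6 1997.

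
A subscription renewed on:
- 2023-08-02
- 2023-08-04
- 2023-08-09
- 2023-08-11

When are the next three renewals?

2023-08-16, 2023-08-18, 2023-08-23

Gaps: 2, 5, 2 days — not constant, but cyclic with period 2.
The events fall on every Wednesday and Friday.
The following Wednesday is 2023-08-16.
The following Friday is 2023-08-18.
Next Wednesday: 2023-08-23.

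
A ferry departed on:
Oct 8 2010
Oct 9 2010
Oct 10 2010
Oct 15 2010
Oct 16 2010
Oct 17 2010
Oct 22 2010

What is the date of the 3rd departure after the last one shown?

Every event lands on a Friday or Saturday or Sunday (gaps cycle 1, 1, 5, 1, 1, 5).
So the schedule is: every Friday, Saturday and Sunday.
Next Saturday: Oct 23 2010.
The following Sunday is Oct 24 2010.
Next Friday: Oct 29 2010.

Oct 29 2010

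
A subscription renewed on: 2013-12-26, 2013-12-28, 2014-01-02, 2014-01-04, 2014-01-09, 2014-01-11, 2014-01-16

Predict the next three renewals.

2014-01-18, 2014-01-23, 2014-01-25

The gap pattern 2, 5, 2, 5, 2, 5 repeats every 2 events.
These are the Thursdays and Saturdays of each week.
Next Saturday: 2014-01-18.
Next Thursday: 2014-01-23.
Next Saturday: 2014-01-25.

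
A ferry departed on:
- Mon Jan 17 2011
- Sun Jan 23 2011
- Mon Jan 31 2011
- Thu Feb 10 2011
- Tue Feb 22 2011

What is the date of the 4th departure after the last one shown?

Sun May 1 2011

Gaps: 6, 8, 10, 12 days — each gap is 2 larger than the previous one.
Next gap: 14 days. Tue Feb 22 2011 + 14 days = Tue Mar 8 2011.
Next gap: 16 days. Tue Mar 8 2011 + 16 days = Thu Mar 24 2011.
Next gap: 18 days. Thu Mar 24 2011 + 18 days = Mon Apr 11 2011.
Next gap: 20 days. Mon Apr 11 2011 + 20 days = Sun May 1 2011.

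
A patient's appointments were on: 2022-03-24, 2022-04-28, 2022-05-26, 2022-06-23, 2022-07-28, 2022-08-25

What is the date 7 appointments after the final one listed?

Gaps: 35, 28, 28, 35, 28 days — a mix of 28 and 35. Every date is a Thursday.
Each is the 4th Thursday of its month.
September 2022 — 4th Thursday is 2022-09-22.
October 2022 — 4th Thursday is 2022-10-27.
November 2022 — 4th Thursday is 2022-11-24.
4th Thursday of December 2022: 2022-12-22.
January 2023 — 4th Thursday is 2023-01-26.
4th Thursday of February 2023: 2023-02-23.
March 2023 — 4th Thursday is 2023-03-23.

2023-03-23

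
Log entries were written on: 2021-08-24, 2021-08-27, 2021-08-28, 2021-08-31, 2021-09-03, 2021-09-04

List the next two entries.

Every event lands on a Tuesday or Friday or Saturday (gaps cycle 3, 1, 3, 3, 1).
So the schedule is: every Tuesday, Friday and Saturday.
Next Tuesday: 2021-09-07.
The following Friday is 2021-09-10.

2021-09-07, 2021-09-10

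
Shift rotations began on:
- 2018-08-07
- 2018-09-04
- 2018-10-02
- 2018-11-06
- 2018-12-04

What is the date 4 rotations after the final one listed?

All dates are Tuesdays, 28, 28, 35, 28 days apart.
Specifically, the 1st Tuesday of each month.
1st Tuesday of January 2019: 2019-01-01.
1st Tuesday of February 2019: 2019-02-05.
March 2019 — 1st Tuesday is 2019-03-05.
April 2019 — 1st Tuesday is 2019-04-02.

2019-04-02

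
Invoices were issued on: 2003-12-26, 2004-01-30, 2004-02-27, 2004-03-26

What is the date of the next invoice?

2004-04-30

These are Fridays with 35, 28, 28-day gaps.
Each is the final Friday of its month — 2004-01-30 is past the 28th, so '4th Friday' doesn't fit.
April 2004 ends with Friday 2004-04-30.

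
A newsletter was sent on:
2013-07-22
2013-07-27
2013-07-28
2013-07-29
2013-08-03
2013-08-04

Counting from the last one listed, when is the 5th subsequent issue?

Every event lands on a Monday or Saturday or Sunday (gaps cycle 5, 1, 1, 5, 1).
So the schedule is: every Monday, Saturday and Sunday.
Next Monday: 2013-08-05.
The following Saturday is 2013-08-10.
Next Sunday: 2013-08-11.
The following Monday is 2013-08-12.
Next Saturday: 2013-08-17.

2013-08-17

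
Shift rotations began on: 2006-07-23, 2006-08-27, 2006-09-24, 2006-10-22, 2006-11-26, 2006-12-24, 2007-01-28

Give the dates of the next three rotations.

2007-02-25, 2007-03-25, 2007-04-22

All dates are Sundays, 35, 28, 28, 35, 28, 35 days apart.
Specifically, the 4th Sunday of each month.
4th Sunday of February 2007: 2007-02-25.
March 2007 — 4th Sunday is 2007-03-25.
4th Sunday of April 2007: 2007-04-22.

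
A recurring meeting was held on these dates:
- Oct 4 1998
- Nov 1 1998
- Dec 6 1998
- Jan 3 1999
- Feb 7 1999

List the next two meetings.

Mar 7 1999, Apr 4 1999

Gaps: 28, 35, 28, 35 days — a mix of 28 and 35. Every date is a Sunday.
Each is the 1st Sunday of its month.
March 1999 — 1st Sunday is Mar 7 1999.
1st Sunday of April 1999: Apr 4 1999.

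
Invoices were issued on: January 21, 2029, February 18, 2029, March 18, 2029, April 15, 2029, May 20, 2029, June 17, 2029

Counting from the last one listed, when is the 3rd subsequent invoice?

Gaps: 28, 28, 28, 35, 28 days — a mix of 28 and 35. Every date is a Sunday.
Each is the 3rd Sunday of its month.
3rd Sunday of July 2029: July 15, 2029.
August 2029 — 3rd Sunday is August 19, 2029.
September 2029 — 3rd Sunday is September 16, 2029.

September 16, 2029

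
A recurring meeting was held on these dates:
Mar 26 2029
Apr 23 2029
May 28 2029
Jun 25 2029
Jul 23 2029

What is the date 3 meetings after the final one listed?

All dates are Mondays, 28, 35, 28, 28 days apart.
Specifically, the 4th Monday of each month.
August 2029 — 4th Monday is Aug 27 2029.
September 2029 — 4th Monday is Sep 24 2029.
October 2029 — 4th Monday is Oct 22 2029.

Oct 22 2029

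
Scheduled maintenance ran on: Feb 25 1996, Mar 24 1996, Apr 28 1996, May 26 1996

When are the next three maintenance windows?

Jun 23 1996, Jul 28 1996, Aug 25 1996

All dates are Sundays, 28, 35, 28 days apart.
Specifically, the 4th Sunday of each month.
4th Sunday of June 1996: Jun 23 1996.
4th Sunday of July 1996: Jul 28 1996.
August 1996 — 4th Sunday is Aug 25 1996.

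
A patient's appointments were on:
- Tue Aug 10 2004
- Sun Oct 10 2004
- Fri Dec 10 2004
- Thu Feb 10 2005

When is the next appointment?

Each date is the 10th; the gaps (61, 61, 62) track the month lengths.
The rule is the 10th of every 2 months.
Next: April 2005 → Sun Apr 10 2005.

Sun Apr 10 2005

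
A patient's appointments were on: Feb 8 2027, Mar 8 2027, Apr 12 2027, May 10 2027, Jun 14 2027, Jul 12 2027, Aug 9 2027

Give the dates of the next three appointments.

Sep 13 2027, Oct 11 2027, Nov 8 2027

These are Mondays at 28- or 35-day spacing (28, 35, 28, 35, 28, 28).
The pattern: 2nd Monday of the month.
September 2027 — 2nd Monday is Sep 13 2027.
October 2027 — 2nd Monday is Oct 11 2027.
2nd Monday of November 2027: Nov 8 2027.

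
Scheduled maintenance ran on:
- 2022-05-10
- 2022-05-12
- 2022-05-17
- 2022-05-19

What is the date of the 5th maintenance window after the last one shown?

Gaps: 2, 5, 2 days — not constant, but cyclic with period 2.
The events fall on every Tuesday and Thursday.
The following Tuesday is 2022-05-24.
Next Thursday: 2022-05-26.
Next Tuesday: 2022-05-31.
The following Thursday is 2022-06-02.
The following Tuesday is 2022-06-07.

2022-06-07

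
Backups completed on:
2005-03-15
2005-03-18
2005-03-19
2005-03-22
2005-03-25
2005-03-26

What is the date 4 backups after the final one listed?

Gaps: 3, 1, 3, 3, 1 days — not constant, but cyclic with period 3.
The events fall on every Tuesday, Friday and Saturday.
The following Tuesday is 2005-03-29.
The following Friday is 2005-04-01.
The following Saturday is 2005-04-02.
The following Tuesday is 2005-04-05.

2005-04-05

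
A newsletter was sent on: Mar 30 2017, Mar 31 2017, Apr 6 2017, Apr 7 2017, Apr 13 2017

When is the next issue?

The gap pattern 1, 6, 1, 6 repeats every 2 events.
These are the Thursdays and Fridays of each week.
The following Friday is Apr 14 2017.

Apr 14 2017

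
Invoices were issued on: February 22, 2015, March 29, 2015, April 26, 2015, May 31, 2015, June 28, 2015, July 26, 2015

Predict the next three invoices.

August 30, 2015; September 27, 2015; October 25, 2015

These are Sundays with 35, 28, 35, 28, 28-day gaps.
Each is the final Sunday of its month — March 29, 2015 is past the 28th, so '4th Sunday' doesn't fit.
August 2015 ends with Sunday August 30, 2015.
September 2015 ends with Sunday September 27, 2015.
Last Sunday of October 2015: October 25, 2015.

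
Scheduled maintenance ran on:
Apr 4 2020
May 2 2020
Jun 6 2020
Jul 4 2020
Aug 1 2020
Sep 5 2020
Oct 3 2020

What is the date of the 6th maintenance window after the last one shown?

Apr 3 2021

All dates are Saturdays, 28, 35, 28, 28, 35, 28 days apart.
Specifically, the 1st Saturday of each month.
November 2020 — 1st Saturday is Nov 7 2020.
December 2020 — 1st Saturday is Dec 5 2020.
January 2021 — 1st Saturday is Jan 2 2021.
1st Saturday of February 2021: Feb 6 2021.
March 2021 — 1st Saturday is Mar 6 2021.
1st Saturday of April 2021: Apr 3 2021.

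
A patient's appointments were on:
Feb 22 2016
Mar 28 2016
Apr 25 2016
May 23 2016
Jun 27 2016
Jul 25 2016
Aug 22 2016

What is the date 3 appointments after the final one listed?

All dates are Mondays, 35, 28, 28, 35, 28, 28 days apart.
Specifically, the 4th Monday of each month.
September 2016 — 4th Monday is Sep 26 2016.
October 2016 — 4th Monday is Oct 24 2016.
4th Monday of November 2016: Nov 28 2016.

Nov 28 2016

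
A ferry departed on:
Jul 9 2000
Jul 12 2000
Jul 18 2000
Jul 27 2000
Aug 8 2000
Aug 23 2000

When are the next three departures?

The spacing grows by 3 each time: 3, 6, 9, 12, 15 days.
Next gap: 18 days. Aug 23 2000 + 18 days = Sep 10 2000.
Next gap: 21 days. Sep 10 2000 + 21 days = Oct 1 2000.
Next gap: 24 days. Oct 1 2000 + 24 days = Oct 25 2000.

Sep 10 2000, Oct 1 2000, Oct 25 2000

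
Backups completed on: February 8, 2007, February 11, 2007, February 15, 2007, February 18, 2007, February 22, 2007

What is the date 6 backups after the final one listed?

The gap pattern 3, 4, 3, 4 repeats every 2 events.
These are the Thursdays and Sundays of each week.
Next Sunday: February 25, 2007.
The following Thursday is March 1, 2007.
The following Sunday is March 4, 2007.
The following Thursday is March 8, 2007.
Next Sunday: March 11, 2007.
Next Thursday: March 15, 2007.

March 15, 2007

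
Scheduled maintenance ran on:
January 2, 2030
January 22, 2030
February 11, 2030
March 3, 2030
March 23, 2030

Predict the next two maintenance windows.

April 12, 2030; May 2, 2030

Gaps between consecutive events: 20, 20, 20, 20 days — a constant 20-day interval.
March 23, 2030 + 20 days = April 12, 2030.
April 12, 2030 + 20 days = May 2, 2030.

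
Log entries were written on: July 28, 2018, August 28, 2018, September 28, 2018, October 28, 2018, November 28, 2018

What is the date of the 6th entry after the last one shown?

Each date is the 28th; the gaps (31, 31, 30, 31) track the month lengths.
The rule is the 28th of each month.
December 2018: December 28, 2018.
Next: January 2019 → January 28, 2019.
February 2019: February 28, 2019.
March 2019: March 28, 2019.
Next: April 2019 → April 28, 2019.
Next: May 2019 → May 28, 2019.

May 28, 2019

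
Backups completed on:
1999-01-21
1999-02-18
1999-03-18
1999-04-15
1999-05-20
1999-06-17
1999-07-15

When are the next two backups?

All dates are Thursdays, 28, 28, 28, 35, 28, 28 days apart.
Specifically, the 3rd Thursday of each month.
3rd Thursday of August 1999: 1999-08-19.
3rd Thursday of September 1999: 1999-09-16.

1999-08-19, 1999-09-16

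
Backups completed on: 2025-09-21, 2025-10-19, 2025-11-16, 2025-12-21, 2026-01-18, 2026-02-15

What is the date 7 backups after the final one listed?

Gaps: 28, 28, 35, 28, 28 days — a mix of 28 and 35. Every date is a Sunday.
Each is the 3rd Sunday of its month.
3rd Sunday of March 2026: 2026-03-15.
April 2026 — 3rd Sunday is 2026-04-19.
May 2026 — 3rd Sunday is 2026-05-17.
3rd Sunday of June 2026: 2026-06-21.
3rd Sunday of July 2026: 2026-07-19.
August 2026 — 3rd Sunday is 2026-08-16.
3rd Sunday of September 2026: 2026-09-20.

2026-09-20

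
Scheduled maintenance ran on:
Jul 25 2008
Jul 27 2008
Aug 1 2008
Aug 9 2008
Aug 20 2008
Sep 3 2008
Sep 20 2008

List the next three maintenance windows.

Oct 10 2008, Nov 2 2008, Nov 28 2008

Gaps: 2, 5, 8, 11, 14, 17 days — each gap is 3 larger than the previous one.
Next gap: 20 days. Sep 20 2008 + 20 days = Oct 10 2008.
Next gap: 23 days. Oct 10 2008 + 23 days = Nov 2 2008.
Next gap: 26 days. Nov 2 2008 + 26 days = Nov 28 2008.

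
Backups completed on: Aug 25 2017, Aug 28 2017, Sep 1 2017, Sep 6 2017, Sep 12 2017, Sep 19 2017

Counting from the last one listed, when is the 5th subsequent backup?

Nov 8 2017

The spacing grows by 1 each time: 3, 4, 5, 6, 7 days.
Next gap: 8 days. Sep 19 2017 + 8 days = Sep 27 2017.
Next gap: 9 days. Sep 27 2017 + 9 days = Oct 6 2017.
Next gap: 10 days. Oct 6 2017 + 10 days = Oct 16 2017.
Next gap: 11 days. Oct 16 2017 + 11 days = Oct 27 2017.
Next gap: 12 days. Oct 27 2017 + 12 days = Nov 8 2017.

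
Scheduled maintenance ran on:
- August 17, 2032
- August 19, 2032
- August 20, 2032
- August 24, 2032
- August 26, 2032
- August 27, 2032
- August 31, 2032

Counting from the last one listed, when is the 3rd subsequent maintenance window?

The gap pattern 2, 1, 4, 2, 1, 4 repeats every 3 events.
These are the Tuesdays, Thursdays and Fridays of each week.
Next Thursday: September 2, 2032.
The following Friday is September 3, 2032.
The following Tuesday is September 7, 2032.

September 7, 2032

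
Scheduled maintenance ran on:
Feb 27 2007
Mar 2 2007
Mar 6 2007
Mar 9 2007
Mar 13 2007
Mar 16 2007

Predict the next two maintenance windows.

The gap pattern 3, 4, 3, 4, 3 repeats every 2 events.
These are the Tuesdays and Fridays of each week.
The following Tuesday is Mar 20 2007.
Next Friday: Mar 23 2007.

Mar 20 2007, Mar 23 2007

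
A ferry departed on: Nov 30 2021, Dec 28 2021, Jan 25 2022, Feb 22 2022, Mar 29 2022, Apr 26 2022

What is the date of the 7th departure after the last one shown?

Nov 29 2022

These are Tuesdays with 28, 28, 28, 35, 28-day gaps.
Each is the final Tuesday of its month — Nov 30 2021 is past the 28th, so '4th Tuesday' doesn't fit.
May 2022 ends with Tuesday May 31 2022.
Last Tuesday of June 2022: Jun 28 2022.
July 2022 ends with Tuesday Jul 26 2022.
Last Tuesday of August 2022: Aug 30 2022.
September 2022 ends with Tuesday Sep 27 2022.
Last Tuesday of October 2022: Oct 25 2022.
November 2022 ends with Tuesday Nov 29 2022.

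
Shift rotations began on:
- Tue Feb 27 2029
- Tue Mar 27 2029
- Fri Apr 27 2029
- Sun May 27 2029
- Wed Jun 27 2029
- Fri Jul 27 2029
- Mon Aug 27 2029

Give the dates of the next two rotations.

The day-of-month is always 27 (28, 31, 30, 31, 30, 31 days between events).
So this recurs on the 27th of each month.
September 2029: Thu Sep 27 2029.
Next: October 2029 → Sat Oct 27 2029.

Thu Sep 27 2029, Sat Oct 27 2029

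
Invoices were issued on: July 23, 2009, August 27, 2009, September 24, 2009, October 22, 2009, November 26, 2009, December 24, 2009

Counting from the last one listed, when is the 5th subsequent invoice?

All dates are Thursdays, 35, 28, 28, 35, 28 days apart.
Specifically, the 4th Thursday of each month.
January 2010 — 4th Thursday is January 28, 2010.
4th Thursday of February 2010: February 25, 2010.
March 2010 — 4th Thursday is March 25, 2010.
April 2010 — 4th Thursday is April 22, 2010.
May 2010 — 4th Thursday is May 27, 2010.

May 27, 2010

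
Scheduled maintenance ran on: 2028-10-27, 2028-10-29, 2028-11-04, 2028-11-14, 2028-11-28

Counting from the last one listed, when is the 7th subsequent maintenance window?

2029-06-26

Gaps: 2, 6, 10, 14 days — each gap is 4 larger than the previous one.
Next gap: 18 days. 2028-11-28 + 18 days = 2028-12-16.
Next gap: 22 days. 2028-12-16 + 22 days = 2029-01-07.
Next gap: 26 days. 2029-01-07 + 26 days = 2029-02-02.
Next gap: 30 days. 2029-02-02 + 30 days = 2029-03-04.
Next gap: 34 days. 2029-03-04 + 34 days = 2029-04-07.
Next gap: 38 days. 2029-04-07 + 38 days = 2029-05-15.
Next gap: 42 days. 2029-05-15 + 42 days = 2029-06-26.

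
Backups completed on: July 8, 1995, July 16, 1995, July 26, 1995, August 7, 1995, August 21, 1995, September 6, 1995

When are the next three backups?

Gaps: 8, 10, 12, 14, 16 days — each gap is 2 larger than the previous one.
Next gap: 18 days. September 6, 1995 + 18 days = September 24, 1995.
Next gap: 20 days. September 24, 1995 + 20 days = October 14, 1995.
Next gap: 22 days. October 14, 1995 + 22 days = November 5, 1995.

September 24, 1995; October 14, 1995; November 5, 1995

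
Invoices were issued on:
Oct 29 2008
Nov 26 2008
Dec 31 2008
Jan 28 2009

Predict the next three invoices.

Feb 25 2009, Mar 25 2009, Apr 29 2009

These are Wednesdays with 28, 35, 28-day gaps.
Each is the final Wednesday of its month — Oct 29 2008 is past the 28th, so '4th Wednesday' doesn't fit.
February 2009 ends with Wednesday Feb 25 2009.
Last Wednesday of March 2009: Mar 25 2009.
April 2009 ends with Wednesday Apr 29 2009.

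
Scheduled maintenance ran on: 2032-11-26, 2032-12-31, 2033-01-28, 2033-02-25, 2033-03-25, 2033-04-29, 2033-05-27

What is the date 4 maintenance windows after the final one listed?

2033-09-30

These are Fridays with 35, 28, 28, 28, 35, 28-day gaps.
Each is the final Friday of its month — 2032-12-31 is past the 28th, so '4th Friday' doesn't fit.
Last Friday of June 2033: 2033-06-24.
July 2033 ends with Friday 2033-07-29.
Last Friday of August 2033: 2033-08-26.
September 2033 ends with Friday 2033-09-30.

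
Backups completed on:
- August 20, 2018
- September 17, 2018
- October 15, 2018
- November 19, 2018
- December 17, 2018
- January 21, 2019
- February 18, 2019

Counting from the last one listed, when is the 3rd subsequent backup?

Gaps: 28, 28, 35, 28, 35, 28 days — a mix of 28 and 35. Every date is a Monday.
Each is the 3rd Monday of its month.
March 2019 — 3rd Monday is March 18, 2019.
April 2019 — 3rd Monday is April 15, 2019.
3rd Monday of May 2019: May 20, 2019.

May 20, 2019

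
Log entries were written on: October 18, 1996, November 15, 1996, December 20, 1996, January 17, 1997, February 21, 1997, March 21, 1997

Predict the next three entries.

April 18, 1997; May 16, 1997; June 20, 1997

Gaps: 28, 35, 28, 35, 28 days — a mix of 28 and 35. Every date is a Friday.
Each is the 3rd Friday of its month.
3rd Friday of April 1997: April 18, 1997.
3rd Friday of May 1997: May 16, 1997.
3rd Friday of June 1997: June 20, 1997.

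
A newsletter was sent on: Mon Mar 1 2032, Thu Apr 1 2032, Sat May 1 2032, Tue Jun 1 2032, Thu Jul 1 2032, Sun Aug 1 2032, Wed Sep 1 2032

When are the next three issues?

Gaps: 31, 30, 31, 30, 31, 31 days — not constant. Every event is on the 1st of the month.
Pattern: the 1st of each month.
October 2032: Fri Oct 1 2032.
November 2032: Mon Nov 1 2032.
December 2032: Wed Dec 1 2032.

Fri Oct 1 2032, Mon Nov 1 2032, Wed Dec 1 2032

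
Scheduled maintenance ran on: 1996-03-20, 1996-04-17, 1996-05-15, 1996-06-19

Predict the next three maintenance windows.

1996-07-17, 1996-08-21, 1996-09-18

These are Wednesdays at 28- or 35-day spacing (28, 28, 35).
The pattern: 3rd Wednesday of the month.
3rd Wednesday of July 1996: 1996-07-17.
August 1996 — 3rd Wednesday is 1996-08-21.
September 1996 — 3rd Wednesday is 1996-09-18.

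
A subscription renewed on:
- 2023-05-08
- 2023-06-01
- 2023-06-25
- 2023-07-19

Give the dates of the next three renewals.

2023-08-12, 2023-09-05, 2023-09-29

Every event comes 24 days after the last (24, 24, 24).
2023-07-19 + 24 days = 2023-08-12.
2023-08-12 + 24 days = 2023-09-05.
2023-09-05 + 24 days = 2023-09-29.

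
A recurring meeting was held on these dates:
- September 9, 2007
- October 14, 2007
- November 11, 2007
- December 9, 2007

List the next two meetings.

All dates are Sundays, 35, 28, 28 days apart.
Specifically, the 2nd Sunday of each month.
2nd Sunday of January 2008: January 13, 2008.
2nd Sunday of February 2008: February 10, 2008.

January 13, 2008; February 10, 2008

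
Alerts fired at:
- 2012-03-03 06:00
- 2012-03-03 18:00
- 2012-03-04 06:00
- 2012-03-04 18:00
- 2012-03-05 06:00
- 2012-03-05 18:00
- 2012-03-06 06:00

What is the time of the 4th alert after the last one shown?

2012-03-08 06:00

Gaps: 12, 12, 12, 12, 12, 12 hours — each event is 12 hours after the previous one.
2012-03-06 06:00 + 12 h = 2012-03-06 18:00.
2012-03-06 18:00 + 12 h = 2012-03-07 06:00.
2012-03-07 06:00 + 12 h = 2012-03-07 18:00.
2012-03-07 18:00 + 12 h = 2012-03-08 06:00.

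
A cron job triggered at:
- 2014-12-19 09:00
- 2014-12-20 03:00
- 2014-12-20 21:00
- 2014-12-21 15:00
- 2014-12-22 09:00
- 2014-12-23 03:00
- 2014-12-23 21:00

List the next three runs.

2014-12-24 15:00, 2014-12-25 09:00, 2014-12-26 03:00

Spacing: 18, 18, 18, 18, 18, 18 h — constant 18 h.
2014-12-23 21:00 + 18 h = 2014-12-24 15:00.
2014-12-24 15:00 + 18 h = 2014-12-25 09:00.
2014-12-25 09:00 + 18 h = 2014-12-26 03:00.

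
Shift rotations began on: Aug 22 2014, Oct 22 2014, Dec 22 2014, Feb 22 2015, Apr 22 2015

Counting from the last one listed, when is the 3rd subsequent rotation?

Oct 22 2015

Gaps: 61, 61, 62, 59 days — not constant. Every event is on the 22nd of the month.
Pattern: the 22nd of every 2 months.
June 2015: Jun 22 2015.
Next: August 2015 → Aug 22 2015.
Next: October 2015 → Oct 22 2015.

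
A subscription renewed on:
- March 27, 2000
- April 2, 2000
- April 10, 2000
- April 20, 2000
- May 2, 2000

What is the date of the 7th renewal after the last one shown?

Gaps: 6, 8, 10, 12 days — each gap is 2 larger than the previous one.
Next gap: 14 days. May 2, 2000 + 14 days = May 16, 2000.
Next gap: 16 days. May 16, 2000 + 16 days = June 1, 2000.
Next gap: 18 days. June 1, 2000 + 18 days = June 19, 2000.
Next gap: 20 days. June 19, 2000 + 20 days = July 9, 2000.
Next gap: 22 days. July 9, 2000 + 22 days = July 31, 2000.
Next gap: 24 days. July 31, 2000 + 24 days = August 24, 2000.
Next gap: 26 days. August 24, 2000 + 26 days = September 19, 2000.

September 19, 2000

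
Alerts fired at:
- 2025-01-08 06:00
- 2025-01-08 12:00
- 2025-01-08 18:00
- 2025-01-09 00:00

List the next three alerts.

Spacing: 6, 6, 6 h — constant 6 h.
2025-01-09 00:00 + 6 h = 2025-01-09 06:00.
2025-01-09 06:00 + 6 h = 2025-01-09 12:00.
2025-01-09 12:00 + 6 h = 2025-01-09 18:00.

2025-01-09 06:00, 2025-01-09 12:00, 2025-01-09 18:00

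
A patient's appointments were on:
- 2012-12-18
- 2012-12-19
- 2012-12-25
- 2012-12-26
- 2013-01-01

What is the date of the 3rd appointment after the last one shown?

2013-01-09

Every event lands on a Tuesday or Wednesday (gaps cycle 1, 6, 1, 6).
So the schedule is: every Tuesday and Wednesday.
The following Wednesday is 2013-01-02.
The following Tuesday is 2013-01-08.
The following Wednesday is 2013-01-09.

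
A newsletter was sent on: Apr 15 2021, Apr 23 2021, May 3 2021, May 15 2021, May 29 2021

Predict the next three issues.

Jun 14 2021, Jul 2 2021, Jul 22 2021

Intervals are 8, 10, 12, 14 days — an arithmetic progression with common difference 2.
Next gap: 16 days. May 29 2021 + 16 days = Jun 14 2021.
Next gap: 18 days. Jun 14 2021 + 18 days = Jul 2 2021.
Next gap: 20 days. Jul 2 2021 + 20 days = Jul 22 2021.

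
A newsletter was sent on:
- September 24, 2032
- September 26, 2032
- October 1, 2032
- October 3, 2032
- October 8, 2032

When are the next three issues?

The gap pattern 2, 5, 2, 5 repeats every 2 events.
These are the Fridays and Sundays of each week.
The following Sunday is October 10, 2032.
Next Friday: October 15, 2032.
The following Sunday is October 17, 2032.

October 10, 2032; October 15, 2032; October 17, 2032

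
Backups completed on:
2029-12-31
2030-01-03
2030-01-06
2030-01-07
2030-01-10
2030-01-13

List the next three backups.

2030-01-14, 2030-01-17, 2030-01-20

Gaps: 3, 3, 1, 3, 3 days — not constant, but cyclic with period 3.
The events fall on every Monday, Thursday and Sunday.
Next Monday: 2030-01-14.
Next Thursday: 2030-01-17.
Next Sunday: 2030-01-20.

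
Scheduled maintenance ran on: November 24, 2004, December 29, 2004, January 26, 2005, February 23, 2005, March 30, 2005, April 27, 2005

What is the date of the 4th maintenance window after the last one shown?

All Wednesdays; the gaps (35, 28, 28, 35, 28) vary with month length.
This is the last Wednesday of each month.
Last Wednesday of May 2005: May 25, 2005.
Last Wednesday of June 2005: June 29, 2005.
July 2005 ends with Wednesday July 27, 2005.
August 2005 ends with Wednesday August 31, 2005.

August 31, 2005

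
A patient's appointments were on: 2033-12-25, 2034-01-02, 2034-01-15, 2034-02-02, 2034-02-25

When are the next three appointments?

Gaps: 8, 13, 18, 23 days — each gap is 5 larger than the previous one.
Next gap: 28 days. 2034-02-25 + 28 days = 2034-03-25.
Next gap: 33 days. 2034-03-25 + 33 days = 2034-04-27.
Next gap: 38 days. 2034-04-27 + 38 days = 2034-06-04.

2034-03-25, 2034-04-27, 2034-06-04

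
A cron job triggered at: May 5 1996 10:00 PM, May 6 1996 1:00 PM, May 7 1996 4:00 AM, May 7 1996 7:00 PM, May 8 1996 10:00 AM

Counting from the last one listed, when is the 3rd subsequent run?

May 10 1996 7:00 AM

Spacing: 15, 15, 15, 15 h — constant 15 h.
May 8 1996 10:00 AM + 15 h = May 9 1996 1:00 AM.
May 9 1996 1:00 AM + 15 h = May 9 1996 4:00 PM.
May 9 1996 4:00 PM + 15 h = May 10 1996 7:00 AM.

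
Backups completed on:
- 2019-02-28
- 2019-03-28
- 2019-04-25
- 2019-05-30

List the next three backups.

These are Thursdays with 28, 28, 35-day gaps.
Each is the final Thursday of its month — 2019-05-30 is past the 28th, so '4th Thursday' doesn't fit.
June 2019 ends with Thursday 2019-06-27.
Last Thursday of July 2019: 2019-07-25.
August 2019 ends with Thursday 2019-08-29.

2019-06-27, 2019-07-25, 2019-08-29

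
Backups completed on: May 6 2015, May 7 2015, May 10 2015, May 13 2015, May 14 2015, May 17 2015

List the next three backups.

Every event lands on a Wednesday or Thursday or Sunday (gaps cycle 1, 3, 3, 1, 3).
So the schedule is: every Wednesday, Thursday and Sunday.
Next Wednesday: May 20 2015.
The following Thursday is May 21 2015.
Next Sunday: May 24 2015.

May 20 2015, May 21 2015, May 24 2015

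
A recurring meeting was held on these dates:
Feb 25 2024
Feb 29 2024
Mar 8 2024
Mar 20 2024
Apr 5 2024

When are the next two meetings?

Apr 25 2024, May 19 2024

Gaps: 4, 8, 12, 16 days — each gap is 4 larger than the previous one.
Next gap: 20 days. Apr 5 2024 + 20 days = Apr 25 2024.
Next gap: 24 days. Apr 25 2024 + 24 days = May 19 2024.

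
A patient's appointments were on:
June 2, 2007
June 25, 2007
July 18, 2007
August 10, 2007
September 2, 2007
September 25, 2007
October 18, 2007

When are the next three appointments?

Every event comes 23 days after the last (23, 23, 23, 23, 23, 23).
October 18, 2007 + 23 days = November 10, 2007.
November 10, 2007 + 23 days = December 3, 2007.
December 3, 2007 + 23 days = December 26, 2007.

November 10, 2007; December 3, 2007; December 26, 2007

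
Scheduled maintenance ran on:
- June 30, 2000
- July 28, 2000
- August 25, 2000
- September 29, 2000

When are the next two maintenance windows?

October 27, 2000; November 24, 2000

These are Fridays with 28, 28, 35-day gaps.
Each is the final Friday of its month — June 30, 2000 is past the 28th, so '4th Friday' doesn't fit.
Last Friday of October 2000: October 27, 2000.
Last Friday of November 2000: November 24, 2000.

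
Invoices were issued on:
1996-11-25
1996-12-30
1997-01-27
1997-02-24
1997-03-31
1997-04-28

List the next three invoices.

These are Mondays with 35, 28, 28, 35, 28-day gaps.
Each is the final Monday of its month — 1996-12-30 is past the 28th, so '4th Monday' doesn't fit.
May 1997 ends with Monday 1997-05-26.
Last Monday of June 1997: 1997-06-30.
July 1997 ends with Monday 1997-07-28.

1997-05-26, 1997-06-30, 1997-07-28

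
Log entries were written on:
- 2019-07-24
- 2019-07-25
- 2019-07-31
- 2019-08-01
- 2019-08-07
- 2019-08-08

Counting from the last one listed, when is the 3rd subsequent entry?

Gaps: 1, 6, 1, 6, 1 days — not constant, but cyclic with period 2.
The events fall on every Wednesday and Thursday.
The following Wednesday is 2019-08-14.
Next Thursday: 2019-08-15.
Next Wednesday: 2019-08-21.

2019-08-21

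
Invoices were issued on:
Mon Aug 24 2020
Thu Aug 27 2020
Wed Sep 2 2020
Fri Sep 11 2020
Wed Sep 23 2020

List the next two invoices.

Thu Oct 8 2020, Mon Oct 26 2020

Gaps: 3, 6, 9, 12 days — each gap is 3 larger than the previous one.
Next gap: 15 days. Wed Sep 23 2020 + 15 days = Thu Oct 8 2020.
Next gap: 18 days. Thu Oct 8 2020 + 18 days = Mon Oct 26 2020.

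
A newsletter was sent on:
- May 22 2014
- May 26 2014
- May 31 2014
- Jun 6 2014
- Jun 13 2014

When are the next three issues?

Gaps: 4, 5, 6, 7 days — each gap is 1 larger than the previous one.
Next gap: 8 days. Jun 13 2014 + 8 days = Jun 21 2014.
Next gap: 9 days. Jun 21 2014 + 9 days = Jun 30 2014.
Next gap: 10 days. Jun 30 2014 + 10 days = Jul 10 2014.

Jun 21 2014, Jun 30 2014, Jul 10 2014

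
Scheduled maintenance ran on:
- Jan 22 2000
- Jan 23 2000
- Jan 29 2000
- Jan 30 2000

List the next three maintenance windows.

Gaps: 1, 6, 1 days — not constant, but cyclic with period 2.
The events fall on every Saturday and Sunday.
The following Saturday is Feb 5 2000.
The following Sunday is Feb 6 2000.
The following Saturday is Feb 12 2000.

Feb 5 2000, Feb 6 2000, Feb 12 2000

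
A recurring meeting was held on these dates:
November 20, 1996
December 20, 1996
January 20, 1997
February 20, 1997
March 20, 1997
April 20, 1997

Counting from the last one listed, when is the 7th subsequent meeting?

Gaps: 30, 31, 31, 28, 31 days — not constant. Every event is on the 20th of the month.
Pattern: the 20th of each month.
Next: May 1997 → May 20, 1997.
June 1997: June 20, 1997.
July 1997: July 20, 1997.
Next: August 1997 → August 20, 1997.
Next: September 1997 → September 20, 1997.
October 1997: October 20, 1997.
November 1997: November 20, 1997.

November 20, 1997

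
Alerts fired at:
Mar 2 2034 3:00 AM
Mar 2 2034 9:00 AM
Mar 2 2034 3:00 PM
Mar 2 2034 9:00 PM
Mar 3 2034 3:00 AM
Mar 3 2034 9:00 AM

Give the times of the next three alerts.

Gaps: 6, 6, 6, 6, 6 hours — each event is 6 hours after the previous one.
Mar 3 2034 9:00 AM + 6 h = Mar 3 2034 3:00 PM.
Mar 3 2034 3:00 PM + 6 h = Mar 3 2034 9:00 PM.
Mar 3 2034 9:00 PM + 6 h = Mar 4 2034 3:00 AM.

Mar 3 2034 3:00 PM, Mar 3 2034 9:00 PM, Mar 4 2034 3:00 AM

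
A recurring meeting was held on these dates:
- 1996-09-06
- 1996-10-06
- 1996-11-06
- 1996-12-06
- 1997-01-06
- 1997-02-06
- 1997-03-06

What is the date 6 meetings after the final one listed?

Each date is the 6th; the gaps (30, 31, 30, 31, 31, 28) track the month lengths.
The rule is the 6th of each month.
April 1997: 1997-04-06.
Next: May 1997 → 1997-05-06.
June 1997: 1997-06-06.
July 1997: 1997-07-06.
Next: August 1997 → 1997-08-06.
Next: September 1997 → 1997-09-06.

1997-09-06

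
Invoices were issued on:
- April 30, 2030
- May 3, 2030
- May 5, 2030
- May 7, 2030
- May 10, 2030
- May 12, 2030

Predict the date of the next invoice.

May 14, 2030

Gaps: 3, 2, 2, 3, 2 days — not constant, but cyclic with period 3.
The events fall on every Tuesday, Friday and Sunday.
Next Tuesday: May 14, 2030.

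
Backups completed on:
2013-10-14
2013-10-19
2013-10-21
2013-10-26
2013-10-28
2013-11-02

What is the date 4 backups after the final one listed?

2013-11-16

The gap pattern 5, 2, 5, 2, 5 repeats every 2 events.
These are the Mondays and Saturdays of each week.
Next Monday: 2013-11-04.
Next Saturday: 2013-11-09.
Next Monday: 2013-11-11.
The following Saturday is 2013-11-16.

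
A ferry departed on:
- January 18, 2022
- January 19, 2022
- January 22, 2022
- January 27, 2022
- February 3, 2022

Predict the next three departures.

Gaps: 1, 3, 5, 7 days — each gap is 2 larger than the previous one.
Next gap: 9 days. February 3, 2022 + 9 days = February 12, 2022.
Next gap: 11 days. February 12, 2022 + 11 days = February 23, 2022.
Next gap: 13 days. February 23, 2022 + 13 days = March 8, 2022.

February 12, 2022; February 23, 2022; March 8, 2022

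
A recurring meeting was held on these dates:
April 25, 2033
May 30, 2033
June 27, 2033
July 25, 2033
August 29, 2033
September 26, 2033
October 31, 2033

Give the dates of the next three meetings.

These are Mondays with 35, 28, 28, 35, 28, 35-day gaps.
Each is the final Monday of its month — May 30, 2033 is past the 28th, so '4th Monday' doesn't fit.
November 2033 ends with Monday November 28, 2033.
Last Monday of December 2033: December 26, 2033.
Last Monday of January 2034: January 30, 2034.

November 28, 2033; December 26, 2033; January 30, 2034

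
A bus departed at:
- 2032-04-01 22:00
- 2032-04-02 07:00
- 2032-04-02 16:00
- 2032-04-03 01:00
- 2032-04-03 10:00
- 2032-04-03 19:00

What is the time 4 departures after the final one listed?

2032-04-05 07:00

Spacing: 9, 9, 9, 9, 9 h — constant 9 h.
2032-04-03 19:00 + 9 h = 2032-04-04 04:00.
2032-04-04 04:00 + 9 h = 2032-04-04 13:00.
2032-04-04 13:00 + 9 h = 2032-04-04 22:00.
2032-04-04 22:00 + 9 h = 2032-04-05 07:00.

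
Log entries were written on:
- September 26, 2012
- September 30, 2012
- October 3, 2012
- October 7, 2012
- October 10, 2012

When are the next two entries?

October 14, 2012; October 17, 2012

The gap pattern 4, 3, 4, 3 repeats every 2 events.
These are the Wednesdays and Sundays of each week.
The following Sunday is October 14, 2012.
The following Wednesday is October 17, 2012.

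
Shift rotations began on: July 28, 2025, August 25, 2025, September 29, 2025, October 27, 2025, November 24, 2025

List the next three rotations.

Every date is a Monday; gaps 28, 35, 28, 28 days.
Each is the last Monday of its month (at least one falls on the 29th or later, ruling out '4th Monday').
December 2025 ends with Monday December 29, 2025.
January 2026 ends with Monday January 26, 2026.
Last Monday of February 2026: February 23, 2026.

December 29, 2025; January 26, 2026; February 23, 2026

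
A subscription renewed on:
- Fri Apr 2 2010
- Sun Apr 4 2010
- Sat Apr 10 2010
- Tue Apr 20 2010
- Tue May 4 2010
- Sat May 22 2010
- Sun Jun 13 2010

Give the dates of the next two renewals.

Fri Jul 9 2010, Sun Aug 8 2010

The spacing grows by 4 each time: 2, 6, 10, 14, 18, 22 days.
Next gap: 26 days. Sun Jun 13 2010 + 26 days = Fri Jul 9 2010.
Next gap: 30 days. Fri Jul 9 2010 + 30 days = Sun Aug 8 2010.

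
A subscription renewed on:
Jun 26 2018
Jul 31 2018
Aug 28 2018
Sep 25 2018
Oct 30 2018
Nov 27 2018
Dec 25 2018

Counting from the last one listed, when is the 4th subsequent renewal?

These are Tuesdays with 35, 28, 28, 35, 28, 28-day gaps.
Each is the final Tuesday of its month — Jul 31 2018 is past the 28th, so '4th Tuesday' doesn't fit.
January 2019 ends with Tuesday Jan 29 2019.
February 2019 ends with Tuesday Feb 26 2019.
Last Tuesday of March 2019: Mar 26 2019.
Last Tuesday of April 2019: Apr 30 2019.

Apr 30 2019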